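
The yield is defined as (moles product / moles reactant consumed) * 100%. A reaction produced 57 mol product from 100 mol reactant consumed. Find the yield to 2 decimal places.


Yield = (moles product / moles consumed) * 100%
Yield = (57 / 100) * 100
Yield = 0.57 * 100
Yield = 57.00%


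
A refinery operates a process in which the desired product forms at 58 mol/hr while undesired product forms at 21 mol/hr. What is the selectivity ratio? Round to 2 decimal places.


S = desired product rate / undesired product rate
S = 58 / 21
S = 2.76


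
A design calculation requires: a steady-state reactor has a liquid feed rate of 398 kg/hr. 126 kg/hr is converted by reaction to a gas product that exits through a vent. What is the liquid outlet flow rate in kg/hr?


Steady-state mass balance on the main outlet: F_out = F_in - F_removed
F_out = 398 - 126
F_out = 272 kg/hr


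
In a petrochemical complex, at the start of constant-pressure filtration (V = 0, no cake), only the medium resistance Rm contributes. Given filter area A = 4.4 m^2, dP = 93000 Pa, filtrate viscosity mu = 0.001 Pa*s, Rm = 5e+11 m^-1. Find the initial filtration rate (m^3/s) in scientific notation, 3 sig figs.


rate = A * dP / (mu * Rm)
rate = 4.4 * 93000 / (0.001 * 5e+11)
rate = 409200.0 / 5.000e+08
rate = 8.18e-04 m^3/s


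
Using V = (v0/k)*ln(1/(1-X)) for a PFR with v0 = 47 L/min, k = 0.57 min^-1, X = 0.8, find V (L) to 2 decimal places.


V = (v0/k) * ln(1/(1-X))
V = (47/0.57) * ln(1/(1-0.8))
V = 82.45614 * ln(5.0)
V = 82.45614 * 1.609438
V = 132.71 L


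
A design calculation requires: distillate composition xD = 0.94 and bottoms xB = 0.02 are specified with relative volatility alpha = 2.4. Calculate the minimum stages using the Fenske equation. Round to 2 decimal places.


N_min = ln((xD*(1-xB))/(xB*(1-xD))) / ln(alpha)
Numerator inside ln: 0.9212 / 0.0012 = 767.666667
ln(767.666667) = 6.643356
ln(alpha) = ln(2.4) = 0.875469
N_min = 6.643356 / 0.875469 = 7.59


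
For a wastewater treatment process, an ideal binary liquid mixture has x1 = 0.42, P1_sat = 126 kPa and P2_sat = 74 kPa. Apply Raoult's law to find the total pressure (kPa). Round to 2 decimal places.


P = x1*P1_sat + x2*P2_sat
x2 = 1 - x1 = 1 - 0.42 = 0.58
P = 0.42*126 + 0.58*74
P = 52.92 + 42.92
P = 95.84 kPa


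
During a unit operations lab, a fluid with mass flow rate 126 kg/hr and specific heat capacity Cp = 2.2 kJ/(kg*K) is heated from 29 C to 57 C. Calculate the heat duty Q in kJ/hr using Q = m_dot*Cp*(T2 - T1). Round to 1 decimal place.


Q = m_dot * Cp * (T2 - T1)
Q = 126 * 2.2 * (57 - 29)
Q = 126 * 2.2 * 28
Q = 7761.6 kJ/hr


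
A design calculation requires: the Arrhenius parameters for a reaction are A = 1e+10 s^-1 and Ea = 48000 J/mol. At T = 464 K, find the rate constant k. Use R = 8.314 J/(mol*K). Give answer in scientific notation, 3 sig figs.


k = A * exp(-Ea/(R*T))
k = 1e+10 * exp(-48000 / (8.314 * 464))
k = 1e+10 * exp(-12.44266)
k = 3.95e+04


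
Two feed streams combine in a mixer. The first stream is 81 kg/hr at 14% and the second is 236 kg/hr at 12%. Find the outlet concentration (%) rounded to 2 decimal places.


Mass balance on solute: F1*x1 + F2*x2 = F3*x3
F3 = F1 + F2 = 81 + 236 = 317 kg/hr
x3 = (F1*x1 + F2*x2)/F3
x3 = (81*0.14 + 236*0.12) / 317
x3 = 12.51%


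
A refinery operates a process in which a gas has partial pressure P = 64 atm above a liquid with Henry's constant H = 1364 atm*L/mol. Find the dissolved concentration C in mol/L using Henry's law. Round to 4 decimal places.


C = P / H
C = 64 / 1364
C = 0.0469 mol/L


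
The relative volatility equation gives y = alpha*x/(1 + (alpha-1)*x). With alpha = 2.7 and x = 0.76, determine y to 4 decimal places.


y = alpha*x / (1 + (alpha-1)*x)
y = 2.7*0.76 / (1 + (2.7-1)*0.76)
y = 2.052 / (1 + 1.292)
y = 2.052 / 2.292
y = 0.8953


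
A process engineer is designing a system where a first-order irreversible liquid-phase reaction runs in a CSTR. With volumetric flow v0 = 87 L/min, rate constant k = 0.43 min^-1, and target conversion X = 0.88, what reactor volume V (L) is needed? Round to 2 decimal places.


V = v0 * X / (k * (1 - X))
V = 87 * 0.88 / (0.43 * (1 - 0.88))
V = 76.56 / (0.43 * 0.12)
V = 76.56 / 0.0516
V = 1483.72 L


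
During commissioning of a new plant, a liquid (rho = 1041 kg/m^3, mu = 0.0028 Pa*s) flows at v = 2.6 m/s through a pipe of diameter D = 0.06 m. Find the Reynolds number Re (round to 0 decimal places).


Re = rho * v * D / mu
Re = 1041 * 2.6 * 0.06 / 0.0028
Re = 162.396 / 0.0028
Re = 57999


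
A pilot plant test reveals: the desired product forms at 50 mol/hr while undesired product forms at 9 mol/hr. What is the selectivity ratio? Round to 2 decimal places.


S = desired product rate / undesired product rate
S = 50 / 9
S = 5.56


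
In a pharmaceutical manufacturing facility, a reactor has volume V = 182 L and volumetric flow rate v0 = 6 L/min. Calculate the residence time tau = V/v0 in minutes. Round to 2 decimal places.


tau = V / v0
tau = 182 / 6
tau = 30.33 min


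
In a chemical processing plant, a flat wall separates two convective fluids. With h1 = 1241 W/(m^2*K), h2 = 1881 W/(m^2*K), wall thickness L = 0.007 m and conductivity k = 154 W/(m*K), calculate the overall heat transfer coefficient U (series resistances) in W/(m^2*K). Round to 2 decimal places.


1/U = 1/h1 + L/k + 1/h2
1/U = 1/1241 + 0.007/154 + 1/1881
1/U = 0.0008058018 + 4.54545e-05 + 0.0005316321
1/U = 0.0013828884
U = 723.12 W/(m^2*K)


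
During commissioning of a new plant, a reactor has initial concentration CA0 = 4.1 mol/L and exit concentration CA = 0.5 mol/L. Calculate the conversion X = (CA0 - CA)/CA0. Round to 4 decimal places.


X = (CA0 - CA) / CA0
X = (4.1 - 0.5) / 4.1
X = 3.6 / 4.1
X = 0.8780


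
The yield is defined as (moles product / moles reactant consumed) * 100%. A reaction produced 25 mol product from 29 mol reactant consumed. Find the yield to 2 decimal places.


Yield = (moles product / moles consumed) * 100%
Yield = (25 / 29) * 100
Yield = 0.8621 * 100
Yield = 86.21%


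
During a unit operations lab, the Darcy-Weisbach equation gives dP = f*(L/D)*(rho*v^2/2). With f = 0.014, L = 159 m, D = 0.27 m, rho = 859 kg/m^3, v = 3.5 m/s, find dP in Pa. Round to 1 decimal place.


dP = f * (L/D) * (rho*v^2/2)
dP = 0.014 * (159/0.27) * (859*3.5^2/2)
L/D = 588.88888889
rho*v^2/2 = 859*12.25/2 = 5261.375
dP = 0.014 * 588.88888889 * 5261.375
dP = 43377.1 Pa


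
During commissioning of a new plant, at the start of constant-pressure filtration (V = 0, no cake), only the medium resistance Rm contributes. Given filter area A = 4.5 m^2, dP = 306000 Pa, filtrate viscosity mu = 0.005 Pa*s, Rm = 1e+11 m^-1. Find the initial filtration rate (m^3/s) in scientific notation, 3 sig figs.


rate = A * dP / (mu * Rm)
rate = 4.5 * 306000 / (0.005 * 1e+11)
rate = 1377000.0 / 5.000e+08
rate = 2.75e-03 m^3/s


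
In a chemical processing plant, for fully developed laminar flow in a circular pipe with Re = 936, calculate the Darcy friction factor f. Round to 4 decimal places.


f = 64 / Re
f = 64 / 936
f = 0.0684


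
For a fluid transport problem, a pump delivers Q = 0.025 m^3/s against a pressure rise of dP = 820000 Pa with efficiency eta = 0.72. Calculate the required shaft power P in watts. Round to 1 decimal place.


P = Q * dP / eta
P = 0.025 * 820000 / 0.72
P = 20500.0 / 0.72
P = 28472.2 W


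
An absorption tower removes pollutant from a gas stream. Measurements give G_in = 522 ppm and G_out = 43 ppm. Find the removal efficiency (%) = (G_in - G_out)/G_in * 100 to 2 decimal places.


Efficiency = (G_in - G_out) / G_in * 100%
Efficiency = (522 - 43) / 522 * 100
Efficiency = 479 / 522 * 100
Efficiency = 91.76%


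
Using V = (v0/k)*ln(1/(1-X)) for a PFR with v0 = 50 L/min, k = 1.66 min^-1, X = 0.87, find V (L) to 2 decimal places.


V = (v0/k) * ln(1/(1-X))
V = (50/1.66) * ln(1/(1-0.87))
V = 30.120482 * ln(7.692308)
V = 30.120482 * 2.040221
V = 61.45 L


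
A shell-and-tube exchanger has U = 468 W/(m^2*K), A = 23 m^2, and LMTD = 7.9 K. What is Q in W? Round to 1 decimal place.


Q = U * A * LMTD
Q = 468 * 23 * 7.9
Q = 85035.6 W


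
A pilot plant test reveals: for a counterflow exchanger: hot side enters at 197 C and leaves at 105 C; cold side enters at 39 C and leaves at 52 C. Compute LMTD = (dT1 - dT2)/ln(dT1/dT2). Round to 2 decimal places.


dT1 = Th_in - Tc_out = 197 - 52 = 145
dT2 = Th_out - Tc_in = 105 - 39 = 66
LMTD = (dT1 - dT2) / ln(dT1/dT2)
LMTD = (145 - 66) / ln(145/66)
LMTD = 100.37 K


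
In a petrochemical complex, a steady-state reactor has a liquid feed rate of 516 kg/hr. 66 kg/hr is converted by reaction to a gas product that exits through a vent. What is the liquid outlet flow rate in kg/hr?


Steady-state mass balance on the main outlet: F_out = F_in - F_removed
F_out = 516 - 66
F_out = 450 kg/hr


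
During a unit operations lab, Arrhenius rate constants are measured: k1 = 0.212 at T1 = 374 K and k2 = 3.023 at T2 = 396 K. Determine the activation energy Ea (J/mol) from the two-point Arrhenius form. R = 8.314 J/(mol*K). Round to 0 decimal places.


Ea = R * ln(k2/k1) / (1/T1 - 1/T2)
ln(k2/k1) = ln(3.023/0.212) = 2.6574187
1/T1 - 1/T2 = 1/374 - 1/396 = 0.000148544266
Ea = 8.314 * 2.6574187 / 0.000148544266
Ea = 148735 J/mol


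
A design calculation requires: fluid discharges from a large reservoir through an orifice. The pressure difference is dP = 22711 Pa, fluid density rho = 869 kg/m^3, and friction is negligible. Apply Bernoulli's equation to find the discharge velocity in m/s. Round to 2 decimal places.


v = sqrt(2*dP/rho)
v = sqrt(2*22711/869)
v = sqrt(52.269275)
v = 7.23 m/s


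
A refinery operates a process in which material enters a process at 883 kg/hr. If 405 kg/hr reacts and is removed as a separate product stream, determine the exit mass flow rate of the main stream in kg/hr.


Steady-state mass balance on the main outlet: F_out = F_in - F_removed
F_out = 883 - 405
F_out = 478 kg/hr


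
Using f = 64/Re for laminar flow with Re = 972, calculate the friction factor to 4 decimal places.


f = 64 / Re
f = 64 / 972
f = 0.0658


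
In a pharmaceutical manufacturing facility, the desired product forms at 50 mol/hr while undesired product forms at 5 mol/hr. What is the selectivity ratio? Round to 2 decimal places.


S = desired product rate / undesired product rate
S = 50 / 5
S = 10.00


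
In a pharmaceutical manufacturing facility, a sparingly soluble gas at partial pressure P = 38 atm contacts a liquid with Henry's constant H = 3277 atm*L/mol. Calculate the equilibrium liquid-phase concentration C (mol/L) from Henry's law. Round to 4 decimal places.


C = P / H
C = 38 / 3277
C = 0.0116 mol/L


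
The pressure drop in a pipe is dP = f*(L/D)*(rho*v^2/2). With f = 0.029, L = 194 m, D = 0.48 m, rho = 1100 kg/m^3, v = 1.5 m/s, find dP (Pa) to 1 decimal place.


dP = f * (L/D) * (rho*v^2/2)
dP = 0.029 * (194/0.48) * (1100*1.5^2/2)
L/D = 404.16666667
rho*v^2/2 = 1100*2.25/2 = 1237.5
dP = 0.029 * 404.16666667 * 1237.5
dP = 14504.5 Pa


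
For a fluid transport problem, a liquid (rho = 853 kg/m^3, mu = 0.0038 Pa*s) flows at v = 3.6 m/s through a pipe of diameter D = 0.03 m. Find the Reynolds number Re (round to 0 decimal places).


Re = rho * v * D / mu
Re = 853 * 3.6 * 0.03 / 0.0038
Re = 92.124 / 0.0038
Re = 24243


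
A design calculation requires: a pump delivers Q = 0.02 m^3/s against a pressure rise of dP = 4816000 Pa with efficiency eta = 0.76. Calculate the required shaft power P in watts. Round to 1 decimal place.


P = Q * dP / eta
P = 0.02 * 4816000 / 0.76
P = 96320.0 / 0.76
P = 126736.8 W


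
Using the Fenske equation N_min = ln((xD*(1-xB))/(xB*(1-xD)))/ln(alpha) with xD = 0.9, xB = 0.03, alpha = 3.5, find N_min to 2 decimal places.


N_min = ln((xD*(1-xB))/(xB*(1-xD))) / ln(alpha)
Numerator inside ln: 0.873 / 0.003 = 291.0
ln(291.0) = 5.673323
ln(alpha) = ln(3.5) = 1.252763
N_min = 5.673323 / 1.252763 = 4.53


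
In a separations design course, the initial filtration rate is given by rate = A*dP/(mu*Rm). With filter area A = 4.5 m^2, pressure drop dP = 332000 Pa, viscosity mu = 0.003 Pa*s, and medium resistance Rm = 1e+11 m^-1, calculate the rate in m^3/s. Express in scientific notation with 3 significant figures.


rate = A * dP / (mu * Rm)
rate = 4.5 * 332000 / (0.003 * 1e+11)
rate = 1494000.0 / 3.000e+08
rate = 4.98e-03 m^3/s


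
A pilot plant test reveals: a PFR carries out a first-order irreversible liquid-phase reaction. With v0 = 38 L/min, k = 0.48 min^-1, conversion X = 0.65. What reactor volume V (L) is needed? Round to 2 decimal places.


V = (v0/k) * ln(1/(1-X))
V = (38/0.48) * ln(1/(1-0.65))
V = 79.166667 * ln(2.857143)
V = 79.166667 * 1.049822
V = 83.11 L


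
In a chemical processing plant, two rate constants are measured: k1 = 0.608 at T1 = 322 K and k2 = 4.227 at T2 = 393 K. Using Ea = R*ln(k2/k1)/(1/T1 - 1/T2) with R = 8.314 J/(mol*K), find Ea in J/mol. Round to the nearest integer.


Ea = R * ln(k2/k1) / (1/T1 - 1/T2)
ln(k2/k1) = ln(4.227/0.608) = 1.9390729
1/T1 - 1/T2 = 1/322 - 1/393 = 0.0005610608
Ea = 8.314 * 1.9390729 / 0.0005610608
Ea = 28734 J/mol


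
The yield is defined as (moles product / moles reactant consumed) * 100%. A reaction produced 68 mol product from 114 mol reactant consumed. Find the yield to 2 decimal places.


Yield = (moles product / moles consumed) * 100%
Yield = (68 / 114) * 100
Yield = 0.5965 * 100
Yield = 59.65%


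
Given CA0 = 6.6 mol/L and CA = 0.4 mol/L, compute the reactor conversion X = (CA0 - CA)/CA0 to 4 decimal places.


X = (CA0 - CA) / CA0
X = (6.6 - 0.4) / 6.6
X = 6.2 / 6.6
X = 0.9394


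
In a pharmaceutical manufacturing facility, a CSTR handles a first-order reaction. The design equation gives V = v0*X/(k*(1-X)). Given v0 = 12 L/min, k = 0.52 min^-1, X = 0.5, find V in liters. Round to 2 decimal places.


V = v0 * X / (k * (1 - X))
V = 12 * 0.5 / (0.52 * (1 - 0.5))
V = 6.0 / (0.52 * 0.5)
V = 6.0 / 0.26
V = 23.08 L


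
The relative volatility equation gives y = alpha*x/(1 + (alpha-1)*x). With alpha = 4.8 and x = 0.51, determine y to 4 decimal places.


y = alpha*x / (1 + (alpha-1)*x)
y = 4.8*0.51 / (1 + (4.8-1)*0.51)
y = 2.448 / (1 + 1.938)
y = 2.448 / 2.938
y = 0.8332


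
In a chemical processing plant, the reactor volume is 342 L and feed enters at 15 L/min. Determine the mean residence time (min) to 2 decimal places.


tau = V / v0
tau = 342 / 15
tau = 22.80 min


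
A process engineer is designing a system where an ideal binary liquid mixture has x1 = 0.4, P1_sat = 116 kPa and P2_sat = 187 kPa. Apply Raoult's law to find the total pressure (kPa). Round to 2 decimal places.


P = x1*P1_sat + x2*P2_sat
x2 = 1 - x1 = 1 - 0.4 = 0.6
P = 0.4*116 + 0.6*187
P = 46.4 + 112.2
P = 158.60 kPa


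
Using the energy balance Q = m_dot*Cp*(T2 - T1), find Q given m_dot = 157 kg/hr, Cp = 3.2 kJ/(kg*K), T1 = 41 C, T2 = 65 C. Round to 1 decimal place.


Q = m_dot * Cp * (T2 - T1)
Q = 157 * 3.2 * (65 - 41)
Q = 157 * 3.2 * 24
Q = 12057.6 kJ/hr


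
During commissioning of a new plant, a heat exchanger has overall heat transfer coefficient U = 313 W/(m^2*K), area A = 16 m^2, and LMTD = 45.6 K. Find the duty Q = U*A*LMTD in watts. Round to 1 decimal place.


Q = U * A * LMTD
Q = 313 * 16 * 45.6
Q = 228364.8 W


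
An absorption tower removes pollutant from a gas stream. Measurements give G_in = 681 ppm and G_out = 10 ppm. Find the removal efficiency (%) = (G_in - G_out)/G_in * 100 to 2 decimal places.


Efficiency = (G_in - G_out) / G_in * 100%
Efficiency = (681 - 10) / 681 * 100
Efficiency = 671 / 681 * 100
Efficiency = 98.53%


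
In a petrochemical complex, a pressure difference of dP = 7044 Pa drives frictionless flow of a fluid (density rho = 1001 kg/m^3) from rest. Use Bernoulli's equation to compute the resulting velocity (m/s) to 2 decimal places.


v = sqrt(2*dP/rho)
v = sqrt(2*7044/1001)
v = sqrt(14.073926)
v = 3.75 m/s


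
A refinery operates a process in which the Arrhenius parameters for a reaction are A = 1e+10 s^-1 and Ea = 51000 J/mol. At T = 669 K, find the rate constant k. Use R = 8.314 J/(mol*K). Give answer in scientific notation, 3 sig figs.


k = A * exp(-Ea/(R*T))
k = 1e+10 * exp(-51000 / (8.314 * 669))
k = 1e+10 * exp(-9.169255)
k = 1.04e+06


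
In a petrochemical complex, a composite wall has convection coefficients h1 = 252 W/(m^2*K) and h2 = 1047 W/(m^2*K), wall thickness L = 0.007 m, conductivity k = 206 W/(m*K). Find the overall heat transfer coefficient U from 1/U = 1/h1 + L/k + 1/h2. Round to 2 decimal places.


1/U = 1/h1 + L/k + 1/h2
1/U = 1/252 + 0.007/206 + 1/1047
1/U = 0.003968254 + 3.39806e-05 + 0.0009551098
1/U = 0.0049573444
U = 201.72 W/(m^2*K)


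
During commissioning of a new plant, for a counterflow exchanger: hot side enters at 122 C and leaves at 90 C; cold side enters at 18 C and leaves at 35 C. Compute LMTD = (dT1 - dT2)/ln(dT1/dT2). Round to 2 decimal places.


dT1 = Th_in - Tc_out = 122 - 35 = 87
dT2 = Th_out - Tc_in = 90 - 18 = 72
LMTD = (dT1 - dT2) / ln(dT1/dT2)
LMTD = (87 - 72) / ln(87/72)
LMTD = 79.26 K


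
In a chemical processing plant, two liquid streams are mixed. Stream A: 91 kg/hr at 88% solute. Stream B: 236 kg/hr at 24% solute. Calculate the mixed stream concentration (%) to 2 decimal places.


Mass balance on solute: F1*x1 + F2*x2 = F3*x3
F3 = F1 + F2 = 91 + 236 = 327 kg/hr
x3 = (F1*x1 + F2*x2)/F3
x3 = (91*0.88 + 236*0.24) / 327
x3 = 41.81%


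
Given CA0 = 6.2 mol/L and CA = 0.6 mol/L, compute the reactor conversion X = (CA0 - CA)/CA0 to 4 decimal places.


X = (CA0 - CA) / CA0
X = (6.2 - 0.6) / 6.2
X = 5.6 / 6.2
X = 0.9032


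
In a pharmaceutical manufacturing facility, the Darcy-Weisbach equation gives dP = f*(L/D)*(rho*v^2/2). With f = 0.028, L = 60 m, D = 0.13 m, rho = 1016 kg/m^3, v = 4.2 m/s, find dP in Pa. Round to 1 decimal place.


dP = f * (L/D) * (rho*v^2/2)
dP = 0.028 * (60/0.13) * (1016*4.2^2/2)
L/D = 461.53846154
rho*v^2/2 = 1016*17.64/2 = 8961.12
dP = 0.028 * 461.53846154 * 8961.12
dP = 115805.2 Pa


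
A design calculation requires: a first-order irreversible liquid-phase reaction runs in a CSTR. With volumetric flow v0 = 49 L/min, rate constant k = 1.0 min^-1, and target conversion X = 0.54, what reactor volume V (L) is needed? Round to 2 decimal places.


V = v0 * X / (k * (1 - X))
V = 49 * 0.54 / (1.0 * (1 - 0.54))
V = 26.46 / (1.0 * 0.46)
V = 26.46 / 0.46
V = 57.52 L


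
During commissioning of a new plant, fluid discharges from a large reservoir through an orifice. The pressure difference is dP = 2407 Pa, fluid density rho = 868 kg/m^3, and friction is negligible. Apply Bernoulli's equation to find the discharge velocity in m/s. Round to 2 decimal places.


v = sqrt(2*dP/rho)
v = sqrt(2*2407/868)
v = sqrt(5.546083)
v = 2.36 m/s


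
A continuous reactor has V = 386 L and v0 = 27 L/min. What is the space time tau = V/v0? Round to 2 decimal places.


tau = V / v0
tau = 386 / 27
tau = 14.30 min


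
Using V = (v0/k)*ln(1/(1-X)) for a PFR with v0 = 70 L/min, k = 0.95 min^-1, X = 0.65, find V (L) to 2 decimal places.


V = (v0/k) * ln(1/(1-X))
V = (70/0.95) * ln(1/(1-0.65))
V = 73.684211 * ln(2.857143)
V = 73.684211 * 1.049822
V = 77.36 L


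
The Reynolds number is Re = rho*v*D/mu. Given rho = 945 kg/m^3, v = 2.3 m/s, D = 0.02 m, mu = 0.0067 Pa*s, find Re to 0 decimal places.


Re = rho * v * D / mu
Re = 945 * 2.3 * 0.02 / 0.0067
Re = 43.47 / 0.0067
Re = 6488


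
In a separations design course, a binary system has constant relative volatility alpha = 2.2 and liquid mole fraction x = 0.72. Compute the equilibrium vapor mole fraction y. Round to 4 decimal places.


y = alpha*x / (1 + (alpha-1)*x)
y = 2.2*0.72 / (1 + (2.2-1)*0.72)
y = 1.584 / (1 + 0.864)
y = 1.584 / 1.864
y = 0.8498


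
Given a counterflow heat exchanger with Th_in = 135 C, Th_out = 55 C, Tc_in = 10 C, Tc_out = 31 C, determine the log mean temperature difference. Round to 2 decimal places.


dT1 = Th_in - Tc_out = 135 - 31 = 104
dT2 = Th_out - Tc_in = 55 - 10 = 45
LMTD = (dT1 - dT2) / ln(dT1/dT2)
LMTD = (104 - 45) / ln(104/45)
LMTD = 70.43 K


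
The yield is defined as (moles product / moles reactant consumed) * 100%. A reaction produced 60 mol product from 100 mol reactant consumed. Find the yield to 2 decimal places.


Yield = (moles product / moles consumed) * 100%
Yield = (60 / 100) * 100
Yield = 0.6 * 100
Yield = 60.00%


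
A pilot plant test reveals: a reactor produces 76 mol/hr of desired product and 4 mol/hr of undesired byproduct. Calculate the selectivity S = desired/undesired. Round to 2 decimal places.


S = desired product rate / undesired product rate
S = 76 / 4
S = 19.00


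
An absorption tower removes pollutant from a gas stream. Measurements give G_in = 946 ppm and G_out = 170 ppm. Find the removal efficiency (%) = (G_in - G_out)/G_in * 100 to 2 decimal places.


Efficiency = (G_in - G_out) / G_in * 100%
Efficiency = (946 - 170) / 946 * 100
Efficiency = 776 / 946 * 100
Efficiency = 82.03%


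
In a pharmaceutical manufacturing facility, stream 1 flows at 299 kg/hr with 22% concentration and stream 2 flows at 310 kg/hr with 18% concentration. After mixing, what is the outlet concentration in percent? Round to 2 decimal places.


Mass balance on solute: F1*x1 + F2*x2 = F3*x3
F3 = F1 + F2 = 299 + 310 = 609 kg/hr
x3 = (F1*x1 + F2*x2)/F3
x3 = (299*0.22 + 310*0.18) / 609
x3 = 19.96%


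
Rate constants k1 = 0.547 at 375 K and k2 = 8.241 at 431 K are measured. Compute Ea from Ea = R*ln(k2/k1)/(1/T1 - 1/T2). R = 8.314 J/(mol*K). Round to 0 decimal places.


Ea = R * ln(k2/k1) / (1/T1 - 1/T2)
ln(k2/k1) = ln(8.241/0.547) = 2.7124282
1/T1 - 1/T2 = 1/375 - 1/431 = 0.000346481052
Ea = 8.314 * 2.7124282 / 0.000346481052
Ea = 65086 J/mol


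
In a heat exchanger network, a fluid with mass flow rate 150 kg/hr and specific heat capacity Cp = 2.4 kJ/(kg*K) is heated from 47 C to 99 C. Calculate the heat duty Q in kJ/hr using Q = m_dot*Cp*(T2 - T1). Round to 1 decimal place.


Q = m_dot * Cp * (T2 - T1)
Q = 150 * 2.4 * (99 - 47)
Q = 150 * 2.4 * 52
Q = 18720.0 kJ/hr


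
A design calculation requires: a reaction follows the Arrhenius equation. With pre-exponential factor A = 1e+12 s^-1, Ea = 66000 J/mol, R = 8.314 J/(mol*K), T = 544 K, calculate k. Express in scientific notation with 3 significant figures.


k = A * exp(-Ea/(R*T))
k = 1e+12 * exp(-66000 / (8.314 * 544))
k = 1e+12 * exp(-14.592679)
k = 4.60e+05


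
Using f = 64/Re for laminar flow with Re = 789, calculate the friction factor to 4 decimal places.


f = 64 / Re
f = 64 / 789
f = 0.0811


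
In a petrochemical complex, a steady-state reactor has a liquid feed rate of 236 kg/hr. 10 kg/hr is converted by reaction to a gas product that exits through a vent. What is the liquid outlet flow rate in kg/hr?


Steady-state mass balance on the main outlet: F_out = F_in - F_removed
F_out = 236 - 10
F_out = 226 kg/hr


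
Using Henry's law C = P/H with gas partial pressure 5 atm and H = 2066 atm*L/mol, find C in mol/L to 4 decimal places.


C = P / H
C = 5 / 2066
C = 0.0024 mol/L


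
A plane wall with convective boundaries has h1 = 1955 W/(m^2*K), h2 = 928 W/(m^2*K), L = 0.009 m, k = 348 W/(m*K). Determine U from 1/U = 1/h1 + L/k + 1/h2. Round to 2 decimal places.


1/U = 1/h1 + L/k + 1/h2
1/U = 1/1955 + 0.009/348 + 1/928
1/U = 0.000511509 + 2.58621e-05 + 0.0010775862
1/U = 0.0016149573
U = 619.21 W/(m^2*K)


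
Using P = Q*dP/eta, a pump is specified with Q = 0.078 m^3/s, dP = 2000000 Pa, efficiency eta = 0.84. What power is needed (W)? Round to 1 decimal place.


P = Q * dP / eta
P = 0.078 * 2000000 / 0.84
P = 156000.0 / 0.84
P = 185714.3 W


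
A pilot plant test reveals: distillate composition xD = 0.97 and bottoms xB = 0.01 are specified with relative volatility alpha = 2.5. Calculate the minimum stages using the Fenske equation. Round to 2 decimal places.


N_min = ln((xD*(1-xB))/(xB*(1-xD))) / ln(alpha)
Numerator inside ln: 0.9603 / 0.0003 = 3201.0
ln(3201.0) = 8.071219
ln(alpha) = ln(2.5) = 0.916291
N_min = 8.071219 / 0.916291 = 8.81


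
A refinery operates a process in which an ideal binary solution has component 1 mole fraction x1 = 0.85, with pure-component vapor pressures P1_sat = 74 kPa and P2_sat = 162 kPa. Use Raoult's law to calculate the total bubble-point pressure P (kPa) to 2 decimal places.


P = x1*P1_sat + x2*P2_sat
x2 = 1 - x1 = 1 - 0.85 = 0.15
P = 0.85*74 + 0.15*162
P = 62.9 + 24.3
P = 87.20 kPa


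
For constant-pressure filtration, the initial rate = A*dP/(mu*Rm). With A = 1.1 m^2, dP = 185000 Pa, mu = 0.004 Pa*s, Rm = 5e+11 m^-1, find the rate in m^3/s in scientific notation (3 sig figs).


rate = A * dP / (mu * Rm)
rate = 1.1 * 185000 / (0.004 * 5e+11)
rate = 203500.0 / 2.000e+09
rate = 1.02e-04 m^3/s


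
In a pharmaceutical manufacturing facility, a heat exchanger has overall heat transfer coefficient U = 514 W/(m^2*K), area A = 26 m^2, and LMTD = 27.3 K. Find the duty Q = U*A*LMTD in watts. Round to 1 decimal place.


Q = U * A * LMTD
Q = 514 * 26 * 27.3
Q = 364837.2 W


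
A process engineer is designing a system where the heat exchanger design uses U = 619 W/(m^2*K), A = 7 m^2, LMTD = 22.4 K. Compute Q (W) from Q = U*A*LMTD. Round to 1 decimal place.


Q = U * A * LMTD
Q = 619 * 7 * 22.4
Q = 97059.2 W


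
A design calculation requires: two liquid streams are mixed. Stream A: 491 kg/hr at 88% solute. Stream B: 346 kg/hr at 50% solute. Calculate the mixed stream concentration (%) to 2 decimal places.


Mass balance on solute: F1*x1 + F2*x2 = F3*x3
F3 = F1 + F2 = 491 + 346 = 837 kg/hr
x3 = (F1*x1 + F2*x2)/F3
x3 = (491*0.88 + 346*0.5) / 837
x3 = 72.29%


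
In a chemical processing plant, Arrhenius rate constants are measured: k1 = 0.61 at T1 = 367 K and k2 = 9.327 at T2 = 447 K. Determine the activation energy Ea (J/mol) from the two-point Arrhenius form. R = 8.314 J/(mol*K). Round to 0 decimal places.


Ea = R * ln(k2/k1) / (1/T1 - 1/T2)
ln(k2/k1) = ln(9.327/0.61) = 2.7272097
1/T1 - 1/T2 = 1/367 - 1/447 = 0.000487659175
Ea = 8.314 * 2.7272097 / 0.000487659175
Ea = 46496 J/mol


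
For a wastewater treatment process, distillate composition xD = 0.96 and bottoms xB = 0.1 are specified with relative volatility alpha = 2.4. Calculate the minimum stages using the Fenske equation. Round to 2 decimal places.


N_min = ln((xD*(1-xB))/(xB*(1-xD))) / ln(alpha)
Numerator inside ln: 0.864 / 0.004 = 216.0
ln(216.0) = 5.375278
ln(alpha) = ln(2.4) = 0.875469
N_min = 5.375278 / 0.875469 = 6.14


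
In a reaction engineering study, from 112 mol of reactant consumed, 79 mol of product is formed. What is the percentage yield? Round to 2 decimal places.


Yield = (moles product / moles consumed) * 100%
Yield = (79 / 112) * 100
Yield = 0.7054 * 100
Yield = 70.54%


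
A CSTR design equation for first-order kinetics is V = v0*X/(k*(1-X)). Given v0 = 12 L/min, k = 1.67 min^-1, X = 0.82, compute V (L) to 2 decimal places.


V = v0 * X / (k * (1 - X))
V = 12 * 0.82 / (1.67 * (1 - 0.82))
V = 9.84 / (1.67 * 0.18)
V = 9.84 / 0.3006
V = 32.73 L


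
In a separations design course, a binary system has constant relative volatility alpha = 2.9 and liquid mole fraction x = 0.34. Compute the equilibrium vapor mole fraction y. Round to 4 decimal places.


y = alpha*x / (1 + (alpha-1)*x)
y = 2.9*0.34 / (1 + (2.9-1)*0.34)
y = 0.986 / (1 + 0.646)
y = 0.986 / 1.646
y = 0.5990


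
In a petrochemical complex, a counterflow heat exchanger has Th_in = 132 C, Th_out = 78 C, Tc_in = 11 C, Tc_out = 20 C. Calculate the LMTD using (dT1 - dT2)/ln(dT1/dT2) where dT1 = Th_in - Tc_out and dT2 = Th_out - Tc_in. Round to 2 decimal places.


dT1 = Th_in - Tc_out = 132 - 20 = 112
dT2 = Th_out - Tc_in = 78 - 11 = 67
LMTD = (dT1 - dT2) / ln(dT1/dT2)
LMTD = (112 - 67) / ln(112/67)
LMTD = 87.58 K


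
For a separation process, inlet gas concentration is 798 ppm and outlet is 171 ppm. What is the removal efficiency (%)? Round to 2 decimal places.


Efficiency = (G_in - G_out) / G_in * 100%
Efficiency = (798 - 171) / 798 * 100
Efficiency = 627 / 798 * 100
Efficiency = 78.57%


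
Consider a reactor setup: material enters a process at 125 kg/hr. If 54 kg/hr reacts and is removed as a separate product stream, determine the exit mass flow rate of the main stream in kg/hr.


Steady-state mass balance on the main outlet: F_out = F_in - F_removed
F_out = 125 - 54
F_out = 71 kg/hr


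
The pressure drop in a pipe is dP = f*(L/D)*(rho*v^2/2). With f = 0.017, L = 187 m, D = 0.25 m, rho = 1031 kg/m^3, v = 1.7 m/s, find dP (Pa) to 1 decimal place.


dP = f * (L/D) * (rho*v^2/2)
dP = 0.017 * (187/0.25) * (1031*1.7^2/2)
L/D = 748.0
rho*v^2/2 = 1031*2.89/2 = 1489.795
dP = 0.017 * 748.0 * 1489.795
dP = 18944.2 Pa


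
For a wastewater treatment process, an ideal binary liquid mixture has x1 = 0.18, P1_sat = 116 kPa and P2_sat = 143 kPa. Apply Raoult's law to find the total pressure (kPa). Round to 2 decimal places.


P = x1*P1_sat + x2*P2_sat
x2 = 1 - x1 = 1 - 0.18 = 0.82
P = 0.18*116 + 0.82*143
P = 20.88 + 117.26
P = 138.14 kPa


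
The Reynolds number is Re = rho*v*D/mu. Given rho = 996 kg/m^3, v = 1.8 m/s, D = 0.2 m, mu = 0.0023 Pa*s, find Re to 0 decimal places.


Re = rho * v * D / mu
Re = 996 * 1.8 * 0.2 / 0.0023
Re = 358.56 / 0.0023
Re = 155896


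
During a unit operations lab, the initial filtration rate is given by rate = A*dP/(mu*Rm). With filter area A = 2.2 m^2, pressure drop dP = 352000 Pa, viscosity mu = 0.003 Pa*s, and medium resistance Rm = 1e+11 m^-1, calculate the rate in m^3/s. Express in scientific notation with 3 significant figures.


rate = A * dP / (mu * Rm)
rate = 2.2 * 352000 / (0.003 * 1e+11)
rate = 774400.0 / 3.000e+08
rate = 2.58e-03 m^3/s


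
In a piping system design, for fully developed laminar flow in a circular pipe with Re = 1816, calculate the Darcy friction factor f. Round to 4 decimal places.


f = 64 / Re
f = 64 / 1816
f = 0.0352


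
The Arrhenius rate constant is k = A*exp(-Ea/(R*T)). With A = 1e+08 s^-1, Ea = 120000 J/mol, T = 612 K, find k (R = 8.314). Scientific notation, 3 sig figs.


k = A * exp(-Ea/(R*T))
k = 1e+08 * exp(-120000 / (8.314 * 612))
k = 1e+08 * exp(-23.584127)
k = 5.72e-03


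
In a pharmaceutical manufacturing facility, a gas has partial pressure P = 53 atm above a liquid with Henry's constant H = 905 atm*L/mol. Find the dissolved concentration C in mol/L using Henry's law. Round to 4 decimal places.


C = P / H
C = 53 / 905
C = 0.0586 mol/L


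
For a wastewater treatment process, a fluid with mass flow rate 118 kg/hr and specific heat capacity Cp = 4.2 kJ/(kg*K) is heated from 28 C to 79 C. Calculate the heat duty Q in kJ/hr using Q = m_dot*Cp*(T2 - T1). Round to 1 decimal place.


Q = m_dot * Cp * (T2 - T1)
Q = 118 * 4.2 * (79 - 28)
Q = 118 * 4.2 * 51
Q = 25275.6 kJ/hr


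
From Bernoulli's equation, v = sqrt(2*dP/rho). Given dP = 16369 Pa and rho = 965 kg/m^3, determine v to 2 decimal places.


v = sqrt(2*dP/rho)
v = sqrt(2*16369/965)
v = sqrt(33.925389)
v = 5.82 m/s


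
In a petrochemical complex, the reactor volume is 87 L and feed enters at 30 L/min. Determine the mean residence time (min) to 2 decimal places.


tau = V / v0
tau = 87 / 30
tau = 2.90 min


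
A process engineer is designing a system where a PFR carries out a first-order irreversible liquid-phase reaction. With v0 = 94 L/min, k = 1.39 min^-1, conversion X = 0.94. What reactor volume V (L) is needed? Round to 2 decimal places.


V = (v0/k) * ln(1/(1-X))
V = (94/1.39) * ln(1/(1-0.94))
V = 67.625899 * ln(16.666667)
V = 67.625899 * 2.813411
V = 190.26 L


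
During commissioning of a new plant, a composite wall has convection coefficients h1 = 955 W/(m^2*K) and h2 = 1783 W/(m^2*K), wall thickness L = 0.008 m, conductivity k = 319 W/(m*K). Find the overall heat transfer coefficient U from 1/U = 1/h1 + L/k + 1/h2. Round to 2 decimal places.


1/U = 1/h1 + L/k + 1/h2
1/U = 1/955 + 0.008/319 + 1/1783
1/U = 0.0010471204 + 2.50784e-05 + 0.0005608525
1/U = 0.0016330513
U = 612.35 W/(m^2*K)


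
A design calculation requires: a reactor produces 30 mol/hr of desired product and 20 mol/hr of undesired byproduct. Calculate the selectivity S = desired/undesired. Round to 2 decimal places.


S = desired product rate / undesired product rate
S = 30 / 20
S = 1.50


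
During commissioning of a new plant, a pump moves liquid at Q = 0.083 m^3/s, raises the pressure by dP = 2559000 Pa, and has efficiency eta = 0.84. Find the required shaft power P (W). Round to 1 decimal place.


P = Q * dP / eta
P = 0.083 * 2559000 / 0.84
P = 212397.0 / 0.84
P = 252853.6 W


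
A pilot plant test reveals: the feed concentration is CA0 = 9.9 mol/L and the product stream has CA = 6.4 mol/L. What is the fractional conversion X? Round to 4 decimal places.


X = (CA0 - CA) / CA0
X = (9.9 - 6.4) / 9.9
X = 3.5 / 9.9
X = 0.3535


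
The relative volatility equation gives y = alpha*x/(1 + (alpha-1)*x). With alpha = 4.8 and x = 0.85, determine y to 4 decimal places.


y = alpha*x / (1 + (alpha-1)*x)
y = 4.8*0.85 / (1 + (4.8-1)*0.85)
y = 4.08 / (1 + 3.23)
y = 4.08 / 4.23
y = 0.9645


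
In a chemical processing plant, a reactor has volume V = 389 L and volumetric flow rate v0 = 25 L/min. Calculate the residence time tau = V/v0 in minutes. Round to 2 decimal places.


tau = V / v0
tau = 389 / 25
tau = 15.56 min


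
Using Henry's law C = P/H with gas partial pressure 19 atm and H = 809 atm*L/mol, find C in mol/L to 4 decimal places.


C = P / H
C = 19 / 809
C = 0.0235 mol/L


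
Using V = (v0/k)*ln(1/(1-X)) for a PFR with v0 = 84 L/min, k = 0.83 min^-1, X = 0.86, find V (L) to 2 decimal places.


V = (v0/k) * ln(1/(1-X))
V = (84/0.83) * ln(1/(1-0.86))
V = 101.204819 * ln(7.142857)
V = 101.204819 * 1.966113
V = 198.98 L


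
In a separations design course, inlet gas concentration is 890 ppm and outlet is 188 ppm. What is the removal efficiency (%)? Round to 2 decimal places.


Efficiency = (G_in - G_out) / G_in * 100%
Efficiency = (890 - 188) / 890 * 100
Efficiency = 702 / 890 * 100
Efficiency = 78.88%


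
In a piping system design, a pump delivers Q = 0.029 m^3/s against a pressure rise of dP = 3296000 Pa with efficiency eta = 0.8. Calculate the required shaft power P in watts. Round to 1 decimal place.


P = Q * dP / eta
P = 0.029 * 3296000 / 0.8
P = 95584.0 / 0.8
P = 119480.0 W


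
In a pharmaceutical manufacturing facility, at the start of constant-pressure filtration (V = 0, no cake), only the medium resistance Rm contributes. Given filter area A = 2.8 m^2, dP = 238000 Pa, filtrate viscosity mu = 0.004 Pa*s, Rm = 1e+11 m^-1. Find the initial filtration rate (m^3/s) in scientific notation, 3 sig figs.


rate = A * dP / (mu * Rm)
rate = 2.8 * 238000 / (0.004 * 1e+11)
rate = 666400.0 / 4.000e+08
rate = 1.67e-03 m^3/s


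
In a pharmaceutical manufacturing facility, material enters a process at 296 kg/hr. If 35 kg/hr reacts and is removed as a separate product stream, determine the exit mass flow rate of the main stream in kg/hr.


Steady-state mass balance on the main outlet: F_out = F_in - F_removed
F_out = 296 - 35
F_out = 261 kg/hr


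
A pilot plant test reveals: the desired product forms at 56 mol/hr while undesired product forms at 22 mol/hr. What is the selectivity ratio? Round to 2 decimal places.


S = desired product rate / undesired product rate
S = 56 / 22
S = 2.55


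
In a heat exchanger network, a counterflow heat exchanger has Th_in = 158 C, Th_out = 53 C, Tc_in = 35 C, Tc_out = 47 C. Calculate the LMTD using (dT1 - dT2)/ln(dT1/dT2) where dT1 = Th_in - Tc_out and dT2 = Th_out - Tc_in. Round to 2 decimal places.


dT1 = Th_in - Tc_out = 158 - 47 = 111
dT2 = Th_out - Tc_in = 53 - 35 = 18
LMTD = (dT1 - dT2) / ln(dT1/dT2)
LMTD = (111 - 18) / ln(111/18)
LMTD = 51.12 K


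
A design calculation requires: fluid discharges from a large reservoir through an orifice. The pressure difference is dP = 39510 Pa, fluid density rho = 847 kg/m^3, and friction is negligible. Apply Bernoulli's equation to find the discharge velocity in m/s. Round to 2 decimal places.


v = sqrt(2*dP/rho)
v = sqrt(2*39510/847)
v = sqrt(93.293979)
v = 9.66 m/s


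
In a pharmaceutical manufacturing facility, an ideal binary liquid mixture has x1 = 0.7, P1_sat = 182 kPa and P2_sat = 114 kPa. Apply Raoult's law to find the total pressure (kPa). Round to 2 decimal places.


P = x1*P1_sat + x2*P2_sat
x2 = 1 - x1 = 1 - 0.7 = 0.3
P = 0.7*182 + 0.3*114
P = 127.4 + 34.2
P = 161.60 kPa


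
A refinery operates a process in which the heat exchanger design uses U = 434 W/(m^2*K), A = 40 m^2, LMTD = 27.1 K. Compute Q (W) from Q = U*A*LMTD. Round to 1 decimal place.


Q = U * A * LMTD
Q = 434 * 40 * 27.1
Q = 470456.0 W


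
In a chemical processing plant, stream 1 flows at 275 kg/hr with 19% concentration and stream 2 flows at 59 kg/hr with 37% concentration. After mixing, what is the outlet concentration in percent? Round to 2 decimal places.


Mass balance on solute: F1*x1 + F2*x2 = F3*x3
F3 = F1 + F2 = 275 + 59 = 334 kg/hr
x3 = (F1*x1 + F2*x2)/F3
x3 = (275*0.19 + 59*0.37) / 334
x3 = 22.18%


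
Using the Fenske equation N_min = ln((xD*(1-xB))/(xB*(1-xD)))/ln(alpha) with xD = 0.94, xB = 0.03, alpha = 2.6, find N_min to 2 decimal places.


N_min = ln((xD*(1-xB))/(xB*(1-xD))) / ln(alpha)
Numerator inside ln: 0.9118 / 0.0018 = 506.555556
ln(506.555556) = 6.227634
ln(alpha) = ln(2.6) = 0.955511
N_min = 6.227634 / 0.955511 = 6.52


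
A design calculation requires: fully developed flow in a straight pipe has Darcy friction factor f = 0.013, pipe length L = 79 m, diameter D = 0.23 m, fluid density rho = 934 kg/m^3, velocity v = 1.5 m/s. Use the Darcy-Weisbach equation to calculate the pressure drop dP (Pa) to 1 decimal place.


dP = f * (L/D) * (rho*v^2/2)
dP = 0.013 * (79/0.23) * (934*1.5^2/2)
L/D = 343.47826087
rho*v^2/2 = 934*2.25/2 = 1050.75
dP = 0.013 * 343.47826087 * 1050.75
dP = 4691.8 Pa


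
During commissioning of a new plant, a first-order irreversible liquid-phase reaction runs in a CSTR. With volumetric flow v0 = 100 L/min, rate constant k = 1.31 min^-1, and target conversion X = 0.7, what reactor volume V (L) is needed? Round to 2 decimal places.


V = v0 * X / (k * (1 - X))
V = 100 * 0.7 / (1.31 * (1 - 0.7))
V = 70.0 / (1.31 * 0.3)
V = 70.0 / 0.393
V = 178.12 L


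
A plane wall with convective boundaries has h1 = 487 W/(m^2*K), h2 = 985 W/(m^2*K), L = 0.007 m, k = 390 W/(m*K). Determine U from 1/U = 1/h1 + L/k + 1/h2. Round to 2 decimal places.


1/U = 1/h1 + L/k + 1/h2
1/U = 1/487 + 0.007/390 + 1/985
1/U = 0.0020533881 + 1.79487e-05 + 0.0010152284
1/U = 0.0030865652
U = 323.98 W/(m^2*K)


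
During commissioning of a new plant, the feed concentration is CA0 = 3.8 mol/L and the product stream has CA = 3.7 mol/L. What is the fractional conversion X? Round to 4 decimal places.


X = (CA0 - CA) / CA0
X = (3.8 - 3.7) / 3.8
X = 0.1 / 3.8
X = 0.0263


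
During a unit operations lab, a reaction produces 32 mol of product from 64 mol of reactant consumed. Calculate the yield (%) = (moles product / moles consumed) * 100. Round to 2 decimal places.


Yield = (moles product / moles consumed) * 100%
Yield = (32 / 64) * 100
Yield = 0.5 * 100
Yield = 50.00%


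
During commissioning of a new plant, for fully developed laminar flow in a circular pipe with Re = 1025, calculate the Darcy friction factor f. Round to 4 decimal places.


f = 64 / Re
f = 64 / 1025
f = 0.0624


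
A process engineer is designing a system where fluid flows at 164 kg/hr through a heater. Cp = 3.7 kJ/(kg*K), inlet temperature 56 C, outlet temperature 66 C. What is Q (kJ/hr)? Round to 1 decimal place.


Q = m_dot * Cp * (T2 - T1)
Q = 164 * 3.7 * (66 - 56)
Q = 164 * 3.7 * 10
Q = 6068.0 kJ/hr
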